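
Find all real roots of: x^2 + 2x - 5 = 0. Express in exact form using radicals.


Using the quadratic formula: x = (-b ± sqrt(b^2 - 4ac)) / (2a)
Here a = 1, b = 2, c = -5
Discriminant = b^2 - 4ac = 2^2 - 4(1)(-5) = 4 + 20 = 24
Since discriminant = 24 > 0, there are two real roots.
x = (-2 ± 2*sqrt(6)) / 2
Simplifying: x = -1 ± sqrt(6)
Numerically: x ≈ 1.4495 or x ≈ -3.4495

x = -1 + sqrt(6) or x = -1 - sqrt(6)


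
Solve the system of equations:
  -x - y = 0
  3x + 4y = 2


Using Cramer's rule:
Determinant D = (-1)(4) - (3)(-1) = -4 + 3 = -1
Dx = (0)(4) - (2)(-1) = 0 + 2 = 2
Dy = (-1)(2) - (3)(0) = -2 - 0 = -2
x = Dx/D = 2/-1 = -2
y = Dy/D = -2/-1 = 2

x = -2, y = 2


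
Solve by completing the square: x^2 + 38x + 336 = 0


Start: x^2 + 38x + 336 = 0
Move constant: x^2 + 38x = -336
Half of 38 is 19, squared is 361
Add 361 to both sides: x^2 + 38x + 361 = 25
(x + 19)^2 = 25
x + 19 = ±5
x = -19 + 5 = -14 or x = -19 - 5 = -24

x = -24, x = -14


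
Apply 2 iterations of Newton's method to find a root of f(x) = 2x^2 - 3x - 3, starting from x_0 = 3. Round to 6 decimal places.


Newton's method: x_(n+1) = x_n - f(x_n)/f'(x_n)
f(x) = 2x^2 - 3x - 3
f'(x) = 4x - 3

Iteration 1:
  f(3.000000) = 6.000000
  f'(3.000000) = 9.000000
  x_1 = 3.000000 - (6.000000)/(9.000000) = 2.333333

Iteration 2:
  f(2.333333) = 0.888889
  f'(2.333333) = 6.333333
  x_2 = 2.333333 - (0.888889)/(6.333333) = 2.192982

x_2 = 2.192982


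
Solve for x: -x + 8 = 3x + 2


Starting with: -x + 8 = 3x + 2
Move all x terms to left: (-1 - 3)x = 2 - 8
Simplify: -4x = -6
Divide both sides by -4: x = 3/2

x = 3/2


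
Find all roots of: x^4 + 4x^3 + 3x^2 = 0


The lowest-degree term is x^2, so x = 0 is a root with multiplicity 2. Factor out x^2:
  x^2 + 4x + 3 = 0
Solve the quadratic x^2 + 4x + 3 = 0: discriminant = 4^2 - 4(1)(3) = 16 - 12 = 4.
sqrt(4) = 2, so x = (-4 ± 2)/2: x = -1 or x = -3.
Collecting all roots found:

x = -3, x = -1, x = 0 (multiplicity 2)


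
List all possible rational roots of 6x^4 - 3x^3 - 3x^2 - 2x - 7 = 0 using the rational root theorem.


Rational root theorem: possible roots are ±p/q where:
  p divides the constant term (-7): p ∈ {1, 7}
  q divides the leading coefficient (6): q ∈ {1, 2, 3, 6}

All possible rational roots: -7, -7/2, -7/3, -7/6, -1, -1/2, -1/3, -1/6, 1/6, 1/3, 1/2, 1, 7/6, 7/3, 7/2, 7

-7, -7/2, -7/3, -7/6, -1, -1/2, -1/3, -1/6, 1/6, 1/3, 1/2, 1, 7/6, 7/3, 7/2, 7


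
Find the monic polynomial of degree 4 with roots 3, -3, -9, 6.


A monic polynomial with roots 3, -3, -9, 6 is:
p(x) = (x - 3)(x + 3)(x + 9)(x - 6)
After multiplying by (x - 3): x - 3
After multiplying by (x + 3): x^2 - 9
After multiplying by (x + 9): x^3 + 9x^2 - 9x - 81
After multiplying by (x - 6): x^4 + 3x^3 - 63x^2 - 27x + 486

x^4 + 3x^3 - 63x^2 - 27x + 486


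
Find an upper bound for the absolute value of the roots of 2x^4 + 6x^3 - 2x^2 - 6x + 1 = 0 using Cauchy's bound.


Cauchy's bound: all roots r satisfy |r| <= 1 + max(|a_i/a_n|) for i = 0,...,n-1
where a_n is the leading coefficient.

Coefficients: [2, 6, -2, -6, 1]
Leading coefficient a_n = 2
Ratios |a_i/a_n|: 3, 1, 3, 1/2
Maximum ratio: 3
Cauchy's bound: |r| <= 1 + 3 = 4

Upper bound = 4


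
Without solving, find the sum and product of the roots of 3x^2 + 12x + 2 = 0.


By Vieta's formulas for ax^2 + bx + c = 0:
  Sum of roots = -b/a
  Product of roots = c/a

Here a = 3, b = 12, c = 2
Sum = -(12)/3 = -4
Product = 2/3 = 2/3

Sum = -4, Product = 2/3


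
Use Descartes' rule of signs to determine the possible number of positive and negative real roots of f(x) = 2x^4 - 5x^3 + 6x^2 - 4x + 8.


Descartes' rule of signs:

For positive roots, count sign changes in f(x) = 2x^4 - 5x^3 + 6x^2 - 4x + 8:
Signs of coefficients: +, -, +, -, +
Number of sign changes: 4
Possible positive real roots: 4, 2, 0

For negative roots, examine f(-x) = 2x^4 + 5x^3 + 6x^2 + 4x + 8:
Signs of coefficients: +, +, +, +, +
Number of sign changes: 0
Possible negative real roots: 0

Positive roots: 4 or 2 or 0; Negative roots: 0


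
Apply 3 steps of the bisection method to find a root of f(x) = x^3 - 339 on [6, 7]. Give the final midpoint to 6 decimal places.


f(x) = x^3 - 339
f(6) = -123 < 0
f(7) = 4 > 0

Step 1: midpoint = (6.000000 + 7.000000)/2 = 6.500000
  f(6.500000) = -64.375000
  f(mid) < 0, so root is in [6.500000, 7.000000]

Step 2: midpoint = (6.500000 + 7.000000)/2 = 6.750000
  f(6.750000) = -31.453125
  f(mid) < 0, so root is in [6.750000, 7.000000]

Step 3: midpoint = (6.750000 + 7.000000)/2 = 6.875000
  f(6.875000) = -14.048828
  f(mid) < 0, so root is in [6.875000, 7.000000]

midpoint = 6.875000


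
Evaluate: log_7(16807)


We need the exponent such that 7^? = 16807
7^5 = 16807
Therefore log_7(16807) = 5

5


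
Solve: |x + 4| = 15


An absolute value equation |expr| = 15 gives two cases:
Case 1: x + 4 = 15
  x = 11, so x = 11
Case 2: x + 4 = -15
  x = -19, so x = -19

x = -19, x = 11


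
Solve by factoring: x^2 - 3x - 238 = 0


We need two numbers that multiply to -238 and add to -3.
Those numbers are -17 and 14 (since (-17) * 14 = -238 and (-17) + 14 = -3).
So x^2 - 3x - 238 = (x - 17)(x + 14) = 0
Setting each factor to zero: x = 17 or x = -14

x = -14, x = 17


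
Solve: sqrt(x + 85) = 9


Square both sides: x + 85 = 9^2 = 81
x = 81 - 85 = -4
x = -4
Check: sqrt(1*(-4) + 85) = sqrt(81) = 9 ✓

x = -4


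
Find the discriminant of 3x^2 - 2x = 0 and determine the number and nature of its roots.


For ax^2 + bx + c = 0, discriminant D = b^2 - 4ac
Here a = 3, b = -2, c = 0
D = (-2)^2 - 4(3)(0) = 4 - 0 = 4

D = 4 > 0 and is a perfect square (sqrt = 2)
The equation has 2 distinct real rational roots.

Discriminant = 4, 2 distinct real rational roots


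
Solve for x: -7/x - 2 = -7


Subtract -2 from both sides: -7/x = -5
Multiply both sides by x: -7 = -5 * x
Divide by -5: x = 7/5

x = 7/5


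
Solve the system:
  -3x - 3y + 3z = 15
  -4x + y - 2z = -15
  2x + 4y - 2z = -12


Using Cramer's rule. Expand each determinant along the first row.
D  = (-3)*[1*(-2) - (-2)*4] - (-3)*[(-4)*(-2) - (-2)*2] + 3*[(-4)*4 - 1*2]
  = (-3)*(6) - (-3)*(12) + 3*(-18) = -36
Dx = 15*[1*(-2) - (-2)*4] - (-3)*[(-15)*(-2) - (-2)*(-12)] + 3*[(-15)*4 - 1*(-12)]
  = 15*(6) - (-3)*(6) + 3*(-48) = -36
Dy = (-3)*[(-15)*(-2) - (-2)*(-12)] - 15*[(-4)*(-2) - (-2)*2] + 3*[(-4)*(-12) - (-15)*2]
  = (-3)*(6) - 15*(12) + 3*(78) = 36
Dz = (-3)*[1*(-12) - (-15)*4] - (-3)*[(-4)*(-12) - (-15)*2] + 15*[(-4)*4 - 1*2]
  = (-3)*(48) - (-3)*(78) + 15*(-18) = -180
x = Dx/D = -36/-36 = 1, y = Dy/D = 36/-36 = -1, z = Dz/D = -180/-36 = 5
Check eq1: (-3)(1) + (-3)(-1) + (3)(5) = 15 = 15 ✓
Check eq2: (-4)(1) + (1)(-1) + (-2)(5) = -15 = -15 ✓
Check eq3: (2)(1) + (4)(-1) + (-2)(5) = -12 = -12 ✓

x = 1, y = -1, z = 5


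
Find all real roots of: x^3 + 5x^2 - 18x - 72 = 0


Let p(x) = x^3 + 5x^2 - 18x - 72. By the rational root theorem (leading coefficient 1), any rational root is an integer divisor of 72: try ±1, ±2, ... in turn.
Test x = 1: value = -84 ≠ 0.
Test x = -1: value = -50 ≠ 0.
Test x = 2: value = -80 ≠ 0.
Test x = -2: value = -24 ≠ 0.
Test x = 3: value = -54 ≠ 0.
Test x = -3: value = 0 ✓, so (x + 3) is a factor.
Synthetic division by (x + 3): bring down 1; 1(-3) + 5 = 2; 2(-3) - 18 = -24; (-24)(-3) - 72 = 0 → quotient x^2 + 2x - 24, remainder 0.
Solve the quadratic x^2 + 2x - 24 = 0: discriminant = 2^2 - 4(1)(-24) = 4 + 96 = 100.
sqrt(100) = 10, so x = (-2 ± 10)/2: x = 4 or x = -6.

x = -6, x = -3, x = 4


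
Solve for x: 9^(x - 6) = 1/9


Express both sides with the same base.
1/9 = 9^(-1)
Since the bases match, equate exponents: x - 6 = -1
So x = -1 - (-6) = 5

x = 5


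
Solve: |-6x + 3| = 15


An absolute value equation |expr| = 15 gives two cases:
Case 1: -6x + 3 = 15
  -6x = 12, so x = -2
Case 2: -6x + 3 = -15
  -6x = -18, so x = 3

x = -2, x = 3


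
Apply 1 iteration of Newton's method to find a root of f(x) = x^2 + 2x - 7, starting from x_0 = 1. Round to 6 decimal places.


Newton's method: x_(n+1) = x_n - f(x_n)/f'(x_n)
f(x) = x^2 + 2x - 7
f'(x) = 2x + 2

Iteration 1:
  f(1.000000) = -4.000000
  f'(1.000000) = 4.000000
  x_1 = 1.000000 - (-4.000000)/(4.000000) = 2.000000

x_1 = 2.000000


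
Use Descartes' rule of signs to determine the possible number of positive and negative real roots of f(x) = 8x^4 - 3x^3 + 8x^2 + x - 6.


Descartes' rule of signs:

For positive roots, count sign changes in f(x) = 8x^4 - 3x^3 + 8x^2 + x - 6:
Signs of coefficients: +, -, +, +, -
Number of sign changes: 3
Possible positive real roots: 3, 1

For negative roots, examine f(-x) = 8x^4 + 3x^3 + 8x^2 - x - 6:
Signs of coefficients: +, +, +, -, -
Number of sign changes: 1
Possible negative real roots: 1

Positive roots: 3 or 1; Negative roots: 1


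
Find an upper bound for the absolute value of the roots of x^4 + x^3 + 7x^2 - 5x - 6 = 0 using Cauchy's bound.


Cauchy's bound: all roots r satisfy |r| <= 1 + max(|a_i/a_n|) for i = 0,...,n-1
where a_n is the leading coefficient.

Coefficients: [1, 1, 7, -5, -6]
Leading coefficient a_n = 1
Ratios |a_i/a_n|: 1, 7, 5, 6
Maximum ratio: 7
Cauchy's bound: |r| <= 1 + 7 = 8

Upper bound = 8


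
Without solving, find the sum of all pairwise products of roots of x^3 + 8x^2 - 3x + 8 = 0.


By Vieta's formulas for x^3 + bx^2 + cx + d = 0:
  r1 + r2 + r3 = -b/a = -8
  r1*r2 + r1*r3 + r2*r3 = c/a = -3
  r1*r2*r3 = -d/a = -8


Sum of pairwise products = -3


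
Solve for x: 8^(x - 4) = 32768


Express both sides with the same base.
32768 = 8^5
Since the bases match, equate exponents: x - 4 = 5
So x = 5 - (-4) = 9

x = 9


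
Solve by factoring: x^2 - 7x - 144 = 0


We need two numbers that multiply to -144 and add to -7.
Those numbers are 9 and -16 (since 9 * (-16) = -144 and 9 + (-16) = -7).
So x^2 - 7x - 144 = (x + 9)(x - 16) = 0
Setting each factor to zero: x = -9 or x = 16

x = -9, x = 16


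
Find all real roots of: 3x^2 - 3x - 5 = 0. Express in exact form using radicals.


Using the quadratic formula: x = (-b ± sqrt(b^2 - 4ac)) / (2a)
Here a = 3, b = -3, c = -5
Discriminant = b^2 - 4ac = (-3)^2 - 4(3)(-5) = 9 + 60 = 69
Since discriminant = 69 > 0, there are two real roots.
x = (3 ± sqrt(69)) / 6
Numerically: x ≈ 1.8844 or x ≈ -0.8844

x = (3 + sqrt(69)) / 6 or x = (3 - sqrt(69)) / 6


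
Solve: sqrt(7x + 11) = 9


Square both sides: 7x + 11 = 9^2 = 81
7x = 81 - 11 = 70
x = 10
Check: sqrt(7*10 + 11) = sqrt(81) = 9 ✓

x = 10


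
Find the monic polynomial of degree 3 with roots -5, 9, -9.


A monic polynomial with roots -5, 9, -9 is:
p(x) = (x + 5)(x - 9)(x + 9)
After multiplying by (x + 5): x + 5
After multiplying by (x - 9): x^2 - 4x - 45
After multiplying by (x + 9): x^3 + 5x^2 - 81x - 405

x^3 + 5x^2 - 81x - 405


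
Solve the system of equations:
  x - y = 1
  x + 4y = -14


Using Cramer's rule:
Determinant D = (1)(4) - (1)(-1) = 4 + 1 = 5
Dx = (1)(4) - (-14)(-1) = 4 - 14 = -10
Dy = (1)(-14) - (1)(1) = -14 - 1 = -15
x = Dx/D = -10/5 = -2
y = Dy/D = -15/5 = -3

x = -2, y = -3


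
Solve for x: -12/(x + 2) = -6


Multiply both sides by (x + 2): -12 = -6(x + 2)
Distribute: -12 = -6x - 12
-6x = -12 + 12 = 0
x = 0

x = 0


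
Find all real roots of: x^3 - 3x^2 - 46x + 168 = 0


Let p(x) = x^3 - 3x^2 - 46x + 168. By the rational root theorem (leading coefficient 1), any rational root is an integer divisor of 168: try ±1, ±2, ... in turn.
Test x = 1: value = 120 ≠ 0.
Test x = -1: value = 210 ≠ 0.
Test x = 2: value = 72 ≠ 0.
Test x = -2: value = 240 ≠ 0.
Test x = 3: value = 30 ≠ 0.
Test x = -3: value = 252 ≠ 0.
Test x = 4: value = 0 ✓, so (x - 4) is a factor.
Synthetic division by (x - 4): bring down 1; 1(4) - 3 = 1; 1(4) - 46 = -42; (-42)(4) + 168 = 0 → quotient x^2 + x - 42, remainder 0.
Solve the quadratic x^2 + x - 42 = 0: discriminant = 1^2 - 4(1)(-42) = 1 + 168 = 169.
sqrt(169) = 13, so x = (-1 ± 13)/2: x = 6 or x = -7.

x = -7, x = 4, x = 6


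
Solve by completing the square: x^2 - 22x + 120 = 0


Start: x^2 - 22x + 120 = 0
Move constant: x^2 - 22x = -120
Half of -22 is -11, squared is 121
Add 121 to both sides: x^2 - 22x + 121 = 1
(x - 11)^2 = 1
x - 11 = ±1
x = 11 + 1 = 12 or x = 11 - 1 = 10

x = 10, x = 12


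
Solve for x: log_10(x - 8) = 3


Convert to exponential form: x - 8 = 10^3 = 1000
x = 1000 + 8 = 1008
Check: log_10(1008 - 8) = log_10(1000) = log_10(1000) = 3 ✓

x = 1008


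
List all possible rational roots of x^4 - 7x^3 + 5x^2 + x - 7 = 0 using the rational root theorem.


Rational root theorem: possible roots are ±p/q where:
  p divides the constant term (-7): p ∈ {1, 7}
  q divides the leading coefficient (1): q ∈ {1}

All possible rational roots: -7, -1, 1, 7

-7, -1, 1, 7


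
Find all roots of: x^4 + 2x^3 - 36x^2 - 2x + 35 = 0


Let p(x) = x^4 + 2x^3 - 36x^2 - 2x + 35. By the rational root theorem (leading coefficient 1), any rational root is an integer divisor of 35: try ±1, ±2, ... in turn.
Test x = 1: value = 0 ✓, so (x - 1) is a factor.
Synthetic division by (x - 1): bring down 1; 1(1) + 2 = 3; 3(1) - 36 = -33; (-33)(1) - 2 = -35; (-35)(1) + 35 = 0 → quotient x^3 + 3x^2 - 33x - 35, remainder 0.
Continue with the quotient x^3 + 3x^2 - 33x - 35 (candidates must divide 35; re-test x = 1 first in case it repeats).
Test x = 1: value = -64 ≠ 0.
Test x = -1: value = 0 ✓, so (x + 1) is a factor.
Synthetic division by (x + 1): bring down 1; 1(-1) + 3 = 2; 2(-1) - 33 = -35; (-35)(-1) - 35 = 0 → quotient x^2 + 2x - 35, remainder 0.
Solve the quadratic x^2 + 2x - 35 = 0: discriminant = 2^2 - 4(1)(-35) = 4 + 140 = 144.
sqrt(144) = 12, so x = (-2 ± 12)/2: x = 5 or x = -7.
Collecting all roots found:

x = -7, x = -1, x = 1, x = 5


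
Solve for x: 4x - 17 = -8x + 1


Starting with: 4x - 17 = -8x + 1
Move all x terms to left: (4 + 8)x = 1 + 17
Simplify: 12x = 18
Divide both sides by 12: x = 3/2

x = 3/2


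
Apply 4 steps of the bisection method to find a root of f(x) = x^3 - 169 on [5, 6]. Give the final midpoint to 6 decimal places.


f(x) = x^3 - 169
f(5) = -44 < 0
f(6) = 47 > 0

Step 1: midpoint = (5.000000 + 6.000000)/2 = 5.500000
  f(5.500000) = -2.625000
  f(mid) < 0, so root is in [5.500000, 6.000000]

Step 2: midpoint = (5.500000 + 6.000000)/2 = 5.750000
  f(5.750000) = 21.109375
  f(mid) > 0, so root is in [5.500000, 5.750000]

Step 3: midpoint = (5.500000 + 5.750000)/2 = 5.625000
  f(5.625000) = 8.978516
  f(mid) > 0, so root is in [5.500000, 5.625000]

Step 4: midpoint = (5.500000 + 5.625000)/2 = 5.562500
  f(5.562500) = 3.111572
  f(mid) > 0, so root is in [5.500000, 5.562500]

midpoint = 5.562500


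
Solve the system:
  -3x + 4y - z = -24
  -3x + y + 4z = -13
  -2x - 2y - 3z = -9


Using Cramer's rule. Expand each determinant along the first row.
D  = (-3)*[1*(-3) - 4*(-2)] - 4*[(-3)*(-3) - 4*(-2)] + (-1)*[(-3)*(-2) - 1*(-2)]
  = (-3)*(5) - 4*(17) + (-1)*(8) = -91
Dx = (-24)*[1*(-3) - 4*(-2)] - 4*[(-13)*(-3) - 4*(-9)] + (-1)*[(-13)*(-2) - 1*(-9)]
  = (-24)*(5) - 4*(75) + (-1)*(35) = -455
Dy = (-3)*[(-13)*(-3) - 4*(-9)] - (-24)*[(-3)*(-3) - 4*(-2)] + (-1)*[(-3)*(-9) - (-13)*(-2)]
  = (-3)*(75) - (-24)*(17) + (-1)*(1) = 182
Dz = (-3)*[1*(-9) - (-13)*(-2)] - 4*[(-3)*(-9) - (-13)*(-2)] + (-24)*[(-3)*(-2) - 1*(-2)]
  = (-3)*(-35) - 4*(1) + (-24)*(8) = -91
x = Dx/D = -455/-91 = 5, y = Dy/D = 182/-91 = -2, z = Dz/D = -91/-91 = 1
Check eq1: (-3)(5) + (4)(-2) + (-1)(1) = -24 = -24 ✓
Check eq2: (-3)(5) + (1)(-2) + (4)(1) = -13 = -13 ✓
Check eq3: (-2)(5) + (-2)(-2) + (-3)(1) = -9 = -9 ✓

x = 5, y = -2, z = 1


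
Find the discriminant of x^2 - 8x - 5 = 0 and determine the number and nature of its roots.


For ax^2 + bx + c = 0, discriminant D = b^2 - 4ac
Here a = 1, b = -8, c = -5
D = (-8)^2 - 4(1)(-5) = 64 + 20 = 84

D = 84 > 0 but not a perfect square
The equation has 2 distinct real irrational roots.

Discriminant = 84, 2 distinct real irrational roots


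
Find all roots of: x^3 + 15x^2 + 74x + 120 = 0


Let p(x) = x^3 + 15x^2 + 74x + 120. By the rational root theorem (leading coefficient 1), any rational root is an integer divisor of 120: try ±1, ±2, ... in turn.
Test x = 1: value = 210 ≠ 0.
Test x = -1: value = 60 ≠ 0.
Test x = 2: value = 336 ≠ 0.
Test x = -2: value = 24 ≠ 0.
Test x = 3: value = 504 ≠ 0.
Test x = -3: value = 6 ≠ 0.
Test x = 4: value = 720 ≠ 0.
Test x = -4: value = 0 ✓, so (x + 4) is a factor.
Synthetic division by (x + 4): bring down 1; 1(-4) + 15 = 11; 11(-4) + 74 = 30; 30(-4) + 120 = 0 → quotient x^2 + 11x + 30, remainder 0.
Solve the quadratic x^2 + 11x + 30 = 0: discriminant = 11^2 - 4(1)(30) = 121 - 120 = 1.
sqrt(1) = 1, so x = (-11 ± 1)/2: x = -5 or x = -6.
Collecting all roots found:

x = -6, x = -5, x = -4


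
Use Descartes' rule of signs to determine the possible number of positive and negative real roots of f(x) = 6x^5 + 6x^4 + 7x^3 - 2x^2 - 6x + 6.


Descartes' rule of signs:

For positive roots, count sign changes in f(x) = 6x^5 + 6x^4 + 7x^3 - 2x^2 - 6x + 6:
Signs of coefficients: +, +, +, -, -, +
Number of sign changes: 2
Possible positive real roots: 2, 0

For negative roots, examine f(-x) = -6x^5 + 6x^4 - 7x^3 - 2x^2 + 6x + 6:
Signs of coefficients: -, +, -, -, +, +
Number of sign changes: 3
Possible negative real roots: 3, 1

Positive roots: 2 or 0; Negative roots: 3 or 1


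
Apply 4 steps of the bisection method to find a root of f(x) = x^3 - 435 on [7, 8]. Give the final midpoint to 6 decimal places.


f(x) = x^3 - 435
f(7) = -92 < 0
f(8) = 77 > 0

Step 1: midpoint = (7.000000 + 8.000000)/2 = 7.500000
  f(7.500000) = -13.125000
  f(mid) < 0, so root is in [7.500000, 8.000000]

Step 2: midpoint = (7.500000 + 8.000000)/2 = 7.750000
  f(7.750000) = 30.484375
  f(mid) > 0, so root is in [7.500000, 7.750000]

Step 3: midpoint = (7.500000 + 7.750000)/2 = 7.625000
  f(7.625000) = 8.322266
  f(mid) > 0, so root is in [7.500000, 7.625000]

Step 4: midpoint = (7.500000 + 7.625000)/2 = 7.562500
  f(7.562500) = -2.489990
  f(mid) < 0, so root is in [7.562500, 7.625000]

midpoint = 7.562500


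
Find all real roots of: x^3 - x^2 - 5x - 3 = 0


Let p(x) = x^3 - x^2 - 5x - 3. By the rational root theorem (leading coefficient 1), any rational root is an integer divisor of 3: try ±1, ±2, ... in turn.
Test x = 1: value = -8 ≠ 0.
Test x = -1: value = 0 ✓, so (x + 1) is a factor.
Synthetic division by (x + 1): bring down 1; 1(-1) - 1 = -2; (-2)(-1) - 5 = -3; (-3)(-1) - 3 = 0 → quotient x^2 - 2x - 3, remainder 0.
Solve the quadratic x^2 - 2x - 3 = 0: discriminant = (-2)^2 - 4(1)(-3) = 4 + 12 = 16.
sqrt(16) = 4, so x = (2 ± 4)/2: x = 3 or x = -1.

x = -1 (multiplicity 2), x = 3


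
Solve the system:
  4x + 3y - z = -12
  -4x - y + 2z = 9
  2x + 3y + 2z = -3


Using Cramer's rule. Expand each determinant along the first row.
D  = 4*[(-1)*2 - 2*3] - 3*[(-4)*2 - 2*2] + (-1)*[(-4)*3 - (-1)*2]
  = 4*(-8) - 3*(-12) + (-1)*(-10) = 14
Dx = (-12)*[(-1)*2 - 2*3] - 3*[9*2 - 2*(-3)] + (-1)*[9*3 - (-1)*(-3)]
  = (-12)*(-8) - 3*(24) + (-1)*(24) = 0
Dy = 4*[9*2 - 2*(-3)] - (-12)*[(-4)*2 - 2*2] + (-1)*[(-4)*(-3) - 9*2]
  = 4*(24) - (-12)*(-12) + (-1)*(-6) = -42
Dz = 4*[(-1)*(-3) - 9*3] - 3*[(-4)*(-3) - 9*2] + (-12)*[(-4)*3 - (-1)*2]
  = 4*(-24) - 3*(-6) + (-12)*(-10) = 42
x = Dx/D = 0/14 = 0, y = Dy/D = -42/14 = -3, z = Dz/D = 42/14 = 3
Check eq1: (4)(0) + (3)(-3) + (-1)(3) = -12 = -12 ✓
Check eq2: (-4)(0) + (-1)(-3) + (2)(3) = 9 = 9 ✓
Check eq3: (2)(0) + (3)(-3) + (2)(3) = -3 = -3 ✓

x = 0, y = -3, z = 3


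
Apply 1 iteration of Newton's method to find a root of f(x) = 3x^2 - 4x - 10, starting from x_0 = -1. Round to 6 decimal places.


Newton's method: x_(n+1) = x_n - f(x_n)/f'(x_n)
f(x) = 3x^2 - 4x - 10
f'(x) = 6x - 4

Iteration 1:
  f(-1.000000) = -3.000000
  f'(-1.000000) = -10.000000
  x_1 = -1.000000 - (-3.000000)/(-10.000000) = -1.300000

x_1 = -1.300000


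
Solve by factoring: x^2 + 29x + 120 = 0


We need two numbers that multiply to 120 and add to 29.
Those numbers are 24 and 5 (since 24 * 5 = 120 and 24 + 5 = 29).
So x^2 + 29x + 120 = (x + 24)(x + 5) = 0
Setting each factor to zero: x = -24 or x = -5

x = -24, x = -5


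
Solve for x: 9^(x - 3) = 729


Express both sides with the same base.
729 = 9^3
Since the bases match, equate exponents: x - 3 = 3
So x = 3 - (-3) = 6

x = 6


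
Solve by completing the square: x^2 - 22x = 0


Start: x^2 - 22x + 0 = 0
Move constant: x^2 - 22x = 0
Half of -22 is -11, squared is 121
Add 121 to both sides: x^2 - 22x + 121 = 121
(x - 11)^2 = 121
x - 11 = ±11
x = 11 + 11 = 22 or x = 11 - 11 = 0

x = 0, x = 22


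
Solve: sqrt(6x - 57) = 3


Square both sides: 6x - 57 = 3^2 = 9
6x = 9 + 57 = 66
x = 11
Check: sqrt(6*11 - 57) = sqrt(9) = 3 ✓

x = 11


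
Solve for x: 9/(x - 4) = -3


Multiply both sides by (x - 4): 9 = -3(x - 4)
Distribute: 9 = -3x + 12
-3x = 9 - 12 = -3
x = 1

x = 1


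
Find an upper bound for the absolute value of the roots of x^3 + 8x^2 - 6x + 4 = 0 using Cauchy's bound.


Cauchy's bound: all roots r satisfy |r| <= 1 + max(|a_i/a_n|) for i = 0,...,n-1
where a_n is the leading coefficient.

Coefficients: [1, 8, -6, 4]
Leading coefficient a_n = 1
Ratios |a_i/a_n|: 8, 6, 4
Maximum ratio: 8
Cauchy's bound: |r| <= 1 + 8 = 9

Upper bound = 9


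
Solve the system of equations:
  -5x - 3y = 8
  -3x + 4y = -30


Using Cramer's rule:
Determinant D = (-5)(4) - (-3)(-3) = -20 - 9 = -29
Dx = (8)(4) - (-30)(-3) = 32 - 90 = -58
Dy = (-5)(-30) - (-3)(8) = 150 + 24 = 174
x = Dx/D = -58/-29 = 2
y = Dy/D = 174/-29 = -6

x = 2, y = -6


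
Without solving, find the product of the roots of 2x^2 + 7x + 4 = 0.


By Vieta's formulas for ax^2 + bx + c = 0:
  Sum of roots = -b/a
  Product of roots = c/a

Here a = 2, b = 7, c = 4
Sum = -(7)/2 = -7/2
Product = 4/2 = 2

Product = 2


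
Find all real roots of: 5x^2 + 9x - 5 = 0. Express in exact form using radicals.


Using the quadratic formula: x = (-b ± sqrt(b^2 - 4ac)) / (2a)
Here a = 5, b = 9, c = -5
Discriminant = b^2 - 4ac = 9^2 - 4(5)(-5) = 81 + 100 = 181
Since discriminant = 181 > 0, there are two real roots.
x = (-9 ± sqrt(181)) / 10
Numerically: x ≈ 0.4454 or x ≈ -2.2454

x = (-9 + sqrt(181)) / 10 or x = (-9 - sqrt(181)) / 10


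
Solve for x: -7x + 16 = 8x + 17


Starting with: -7x + 16 = 8x + 17
Move all x terms to left: (-7 - 8)x = 17 - 16
Simplify: -15x = 1
Divide both sides by -15: x = -1/15

x = -1/15


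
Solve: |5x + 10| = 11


An absolute value equation |expr| = 11 gives two cases:
Case 1: 5x + 10 = 11
  5x = 1, so x = 1/5
Case 2: 5x + 10 = -11
  5x = -21, so x = -21/5

x = -21/5, x = 1/5


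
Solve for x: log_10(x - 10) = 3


Convert to exponential form: x - 10 = 10^3 = 1000
x = 1000 + 10 = 1010
Check: log_10(1010 - 10) = log_10(1000) = log_10(1000) = 3 ✓

x = 1010


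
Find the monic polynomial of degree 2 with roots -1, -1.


A monic polynomial with roots -1, -1 is:
p(x) = (x + 1)(x + 1)
After multiplying by (x + 1): x + 1
After multiplying by (x + 1): x^2 + 2x + 1

x^2 + 2x + 1


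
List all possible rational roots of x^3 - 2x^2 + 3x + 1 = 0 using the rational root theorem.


Rational root theorem: possible roots are ±p/q where:
  p divides the constant term (1): p ∈ {1}
  q divides the leading coefficient (1): q ∈ {1}

All possible rational roots: -1, 1

-1, 1


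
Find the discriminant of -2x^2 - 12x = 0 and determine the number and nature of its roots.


For ax^2 + bx + c = 0, discriminant D = b^2 - 4ac
Here a = -2, b = -12, c = 0
D = (-12)^2 - 4(-2)(0) = 144 - 0 = 144

D = 144 > 0 and is a perfect square (sqrt = 12)
The equation has 2 distinct real rational roots.

Discriminant = 144, 2 distinct real rational roots


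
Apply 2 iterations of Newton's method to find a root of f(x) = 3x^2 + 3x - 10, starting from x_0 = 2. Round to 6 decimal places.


Newton's method: x_(n+1) = x_n - f(x_n)/f'(x_n)
f(x) = 3x^2 + 3x - 10
f'(x) = 6x + 3

Iteration 1:
  f(2.000000) = 8.000000
  f'(2.000000) = 15.000000
  x_1 = 2.000000 - (8.000000)/(15.000000) = 1.466667

Iteration 2:
  f(1.466667) = 0.853333
  f'(1.466667) = 11.800000
  x_2 = 1.466667 - (0.853333)/(11.800000) = 1.394350

x_2 = 1.394350


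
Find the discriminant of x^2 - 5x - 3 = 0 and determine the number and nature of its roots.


For ax^2 + bx + c = 0, discriminant D = b^2 - 4ac
Here a = 1, b = -5, c = -3
D = (-5)^2 - 4(1)(-3) = 25 + 12 = 37

D = 37 > 0 but not a perfect square
The equation has 2 distinct real irrational roots.

Discriminant = 37, 2 distinct real irrational roots


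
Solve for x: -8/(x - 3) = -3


Multiply both sides by (x - 3): -8 = -3(x - 3)
Distribute: -8 = -3x + 9
-3x = -8 - 9 = -17
x = 17/3

x = 17/3


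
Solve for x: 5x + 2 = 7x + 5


Starting with: 5x + 2 = 7x + 5
Move all x terms to left: (5 - 7)x = 5 - 2
Simplify: -2x = 3
Divide both sides by -2: x = -3/2

x = -3/2


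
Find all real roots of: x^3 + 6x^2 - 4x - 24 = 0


Let p(x) = x^3 + 6x^2 - 4x - 24. By the rational root theorem (leading coefficient 1), any rational root is an integer divisor of 24: try ±1, ±2, ... in turn.
Test x = 1: value = -21 ≠ 0.
Test x = -1: value = -15 ≠ 0.
Test x = 2: value = 0 ✓, so (x - 2) is a factor.
Synthetic division by (x - 2): bring down 1; 1(2) + 6 = 8; 8(2) - 4 = 12; 12(2) - 24 = 0 → quotient x^2 + 8x + 12, remainder 0.
Solve the quadratic x^2 + 8x + 12 = 0: discriminant = 8^2 - 4(1)(12) = 64 - 48 = 16.
sqrt(16) = 4, so x = (-8 ± 4)/2: x = -2 or x = -6.

x = -6, x = -2, x = 2


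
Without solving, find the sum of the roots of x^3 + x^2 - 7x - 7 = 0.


By Vieta's formulas for x^3 + bx^2 + cx + d = 0:
  r1 + r2 + r3 = -b/a = -1
  r1*r2 + r1*r3 + r2*r3 = c/a = -7
  r1*r2*r3 = -d/a = 7


Sum = -1


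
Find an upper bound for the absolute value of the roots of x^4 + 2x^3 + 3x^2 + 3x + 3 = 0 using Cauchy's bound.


Cauchy's bound: all roots r satisfy |r| <= 1 + max(|a_i/a_n|) for i = 0,...,n-1
where a_n is the leading coefficient.

Coefficients: [1, 2, 3, 3, 3]
Leading coefficient a_n = 1
Ratios |a_i/a_n|: 2, 3, 3, 3
Maximum ratio: 3
Cauchy's bound: |r| <= 1 + 3 = 4

Upper bound = 4


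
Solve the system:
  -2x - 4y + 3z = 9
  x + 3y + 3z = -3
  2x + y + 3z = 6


Using Cramer's rule. Expand each determinant along the first row.
D  = (-2)*[3*3 - 3*1] - (-4)*[1*3 - 3*2] + 3*[1*1 - 3*2]
  = (-2)*(6) - (-4)*(-3) + 3*(-5) = -39
Dx = 9*[3*3 - 3*1] - (-4)*[(-3)*3 - 3*6] + 3*[(-3)*1 - 3*6]
  = 9*(6) - (-4)*(-27) + 3*(-21) = -117
Dy = (-2)*[(-3)*3 - 3*6] - 9*[1*3 - 3*2] + 3*[1*6 - (-3)*2]
  = (-2)*(-27) - 9*(-3) + 3*(12) = 117
Dz = (-2)*[3*6 - (-3)*1] - (-4)*[1*6 - (-3)*2] + 9*[1*1 - 3*2]
  = (-2)*(21) - (-4)*(12) + 9*(-5) = -39
x = Dx/D = -117/-39 = 3, y = Dy/D = 117/-39 = -3, z = Dz/D = -39/-39 = 1
Check eq1: (-2)(3) + (-4)(-3) + (3)(1) = 9 = 9 ✓
Check eq2: (1)(3) + (3)(-3) + (3)(1) = -3 = -3 ✓
Check eq3: (2)(3) + (1)(-3) + (3)(1) = 6 = 6 ✓

x = 3, y = -3, z = 1


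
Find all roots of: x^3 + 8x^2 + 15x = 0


The constant term is 0, so x = 0 is a root. Factor out x:
  x^2 + 8x + 15 = 0
Solve the quadratic x^2 + 8x + 15 = 0: discriminant = 8^2 - 4(1)(15) = 64 - 60 = 4.
sqrt(4) = 2, so x = (-8 ± 2)/2: x = -3 or x = -5.
Collecting all roots found:

x = -5, x = -3, x = 0


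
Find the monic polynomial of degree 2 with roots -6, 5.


A monic polynomial with roots -6, 5 is:
p(x) = (x + 6)(x - 5)
After multiplying by (x + 6): x + 6
After multiplying by (x - 5): x^2 + x - 30

x^2 + x - 30


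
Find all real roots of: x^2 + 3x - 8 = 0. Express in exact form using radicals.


Using the quadratic formula: x = (-b ± sqrt(b^2 - 4ac)) / (2a)
Here a = 1, b = 3, c = -8
Discriminant = b^2 - 4ac = 3^2 - 4(1)(-8) = 9 + 32 = 41
Since discriminant = 41 > 0, there are two real roots.
x = (-3 ± sqrt(41)) / 2
Numerically: x ≈ 1.7016 or x ≈ -4.7016

x = (-3 + sqrt(41)) / 2 or x = (-3 - sqrt(41)) / 2


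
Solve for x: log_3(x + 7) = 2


Convert to exponential form: x + 7 = 3^2 = 9
x = 9 - 7 = 2
Check: log_3(2 + 7) = log_3(9) = log_3(9) = 2 ✓

x = 2


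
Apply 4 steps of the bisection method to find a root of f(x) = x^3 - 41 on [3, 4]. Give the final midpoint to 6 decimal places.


f(x) = x^3 - 41
f(3) = -14 < 0
f(4) = 23 > 0

Step 1: midpoint = (3.000000 + 4.000000)/2 = 3.500000
  f(3.500000) = 1.875000
  f(mid) > 0, so root is in [3.000000, 3.500000]

Step 2: midpoint = (3.000000 + 3.500000)/2 = 3.250000
  f(3.250000) = -6.671875
  f(mid) < 0, so root is in [3.250000, 3.500000]

Step 3: midpoint = (3.250000 + 3.500000)/2 = 3.375000
  f(3.375000) = -2.556641
  f(mid) < 0, so root is in [3.375000, 3.500000]

Step 4: midpoint = (3.375000 + 3.500000)/2 = 3.437500
  f(3.437500) = -0.381104
  f(mid) < 0, so root is in [3.437500, 3.500000]

midpoint = 3.437500


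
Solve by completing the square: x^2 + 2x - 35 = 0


Start: x^2 + 2x - 35 = 0
Move constant: x^2 + 2x = 35
Half of 2 is 1, squared is 1
Add 1 to both sides: x^2 + 2x + 1 = 36
(x + 1)^2 = 36
x + 1 = ±6
x = -1 + 6 = 5 or x = -1 - 6 = -7

x = -7, x = 5


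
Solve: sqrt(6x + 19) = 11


Square both sides: 6x + 19 = 11^2 = 121
6x = 121 - 19 = 102
x = 17
Check: sqrt(6*17 + 19) = sqrt(121) = 11 ✓

x = 17


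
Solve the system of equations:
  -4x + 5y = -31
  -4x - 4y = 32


Using Cramer's rule:
Determinant D = (-4)(-4) - (-4)(5) = 16 + 20 = 36
Dx = (-31)(-4) - (32)(5) = 124 - 160 = -36
Dy = (-4)(32) - (-4)(-31) = -128 - 124 = -252
x = Dx/D = -36/36 = -1
y = Dy/D = -252/36 = -7

x = -1, y = -7


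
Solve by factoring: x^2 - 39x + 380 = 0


We need two numbers that multiply to 380 and add to -39.
Those numbers are -19 and -20 (since (-19) * (-20) = 380 and (-19) + (-20) = -39).
So x^2 - 39x + 380 = (x - 19)(x - 20) = 0
Setting each factor to zero: x = 19 or x = 20

x = 19, x = 20


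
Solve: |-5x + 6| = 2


An absolute value equation |expr| = 2 gives two cases:
Case 1: -5x + 6 = 2
  -5x = -4, so x = 4/5
Case 2: -5x + 6 = -2
  -5x = -8, so x = 8/5

x = 4/5, x = 8/5


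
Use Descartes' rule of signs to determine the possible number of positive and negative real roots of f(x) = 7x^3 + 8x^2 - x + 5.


Descartes' rule of signs:

For positive roots, count sign changes in f(x) = 7x^3 + 8x^2 - x + 5:
Signs of coefficients: +, +, -, +
Number of sign changes: 2
Possible positive real roots: 2, 0

For negative roots, examine f(-x) = -7x^3 + 8x^2 + x + 5:
Signs of coefficients: -, +, +, +
Number of sign changes: 1
Possible negative real roots: 1

Positive roots: 2 or 0; Negative roots: 1


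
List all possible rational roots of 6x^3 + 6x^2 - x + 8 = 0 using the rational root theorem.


Rational root theorem: possible roots are ±p/q where:
  p divides the constant term (8): p ∈ {1, 2, 4, 8}
  q divides the leading coefficient (6): q ∈ {1, 2, 3, 6}

All possible rational roots: -8, -4, -8/3, -2, -4/3, -1, -2/3, -1/2, -1/3, -1/6, 1/6, 1/3, 1/2, 2/3, 1, 4/3, 2, 8/3, 4, 8

-8, -4, -8/3, -2, -4/3, -1, -2/3, -1/2, -1/3, -1/6, 1/6, 1/3, 1/2, 2/3, 1, 4/3, 2, 8/3, 4, 8


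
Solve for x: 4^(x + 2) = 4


Express both sides with the same base.
4 = 4^1
Since the bases match, equate exponents: x + 2 = 1
So x = 1 - (2) = -1

x = -1


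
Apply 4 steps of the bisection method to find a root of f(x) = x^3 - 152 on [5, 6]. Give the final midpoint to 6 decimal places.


f(x) = x^3 - 152
f(5) = -27 < 0
f(6) = 64 > 0

Step 1: midpoint = (5.000000 + 6.000000)/2 = 5.500000
  f(5.500000) = 14.375000
  f(mid) > 0, so root is in [5.000000, 5.500000]

Step 2: midpoint = (5.000000 + 5.500000)/2 = 5.250000
  f(5.250000) = -7.296875
  f(mid) < 0, so root is in [5.250000, 5.500000]

Step 3: midpoint = (5.250000 + 5.500000)/2 = 5.375000
  f(5.375000) = 3.287109
  f(mid) > 0, so root is in [5.250000, 5.375000]

Step 4: midpoint = (5.250000 + 5.375000)/2 = 5.312500
  f(5.312500) = -2.067139
  f(mid) < 0, so root is in [5.312500, 5.375000]

midpoint = 5.312500


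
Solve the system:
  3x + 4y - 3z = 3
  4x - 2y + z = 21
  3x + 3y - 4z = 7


Using Cramer's rule. Expand each determinant along the first row.
D  = 3*[(-2)*(-4) - 1*3] - 4*[4*(-4) - 1*3] + (-3)*[4*3 - (-2)*3]
  = 3*(5) - 4*(-19) + (-3)*(18) = 37
Dx = 3*[(-2)*(-4) - 1*3] - 4*[21*(-4) - 1*7] + (-3)*[21*3 - (-2)*7]
  = 3*(5) - 4*(-91) + (-3)*(77) = 148
Dy = 3*[21*(-4) - 1*7] - 3*[4*(-4) - 1*3] + (-3)*[4*7 - 21*3]
  = 3*(-91) - 3*(-19) + (-3)*(-35) = -111
Dz = 3*[(-2)*7 - 21*3] - 4*[4*7 - 21*3] + 3*[4*3 - (-2)*3]
  = 3*(-77) - 4*(-35) + 3*(18) = -37
x = Dx/D = 148/37 = 4, y = Dy/D = -111/37 = -3, z = Dz/D = -37/37 = -1
Check eq1: (3)(4) + (4)(-3) + (-3)(-1) = 3 = 3 ✓
Check eq2: (4)(4) + (-2)(-3) + (1)(-1) = 21 = 21 ✓
Check eq3: (3)(4) + (3)(-3) + (-4)(-1) = 7 = 7 ✓

x = 4, y = -3, z = -1


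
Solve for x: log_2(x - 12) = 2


Convert to exponential form: x - 12 = 2^2 = 4
x = 4 + 12 = 16
Check: log_2(16 - 12) = log_2(4) = log_2(4) = 2 ✓

x = 16


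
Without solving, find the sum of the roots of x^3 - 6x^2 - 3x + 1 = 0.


By Vieta's formulas for x^3 + bx^2 + cx + d = 0:
  r1 + r2 + r3 = -b/a = 6
  r1*r2 + r1*r3 + r2*r3 = c/a = -3
  r1*r2*r3 = -d/a = -1


Sum = 6


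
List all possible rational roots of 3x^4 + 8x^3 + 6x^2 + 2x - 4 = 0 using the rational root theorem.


Rational root theorem: possible roots are ±p/q where:
  p divides the constant term (-4): p ∈ {1, 2, 4}
  q divides the leading coefficient (3): q ∈ {1, 3}

All possible rational roots: -4, -2, -4/3, -1, -2/3, -1/3, 1/3, 2/3, 1, 4/3, 2, 4

-4, -2, -4/3, -1, -2/3, -1/3, 1/3, 2/3, 1, 4/3, 2, 4


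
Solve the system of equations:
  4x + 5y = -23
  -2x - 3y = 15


Using Cramer's rule:
Determinant D = (4)(-3) - (-2)(5) = -12 + 10 = -2
Dx = (-23)(-3) - (15)(5) = 69 - 75 = -6
Dy = (4)(15) - (-2)(-23) = 60 - 46 = 14
x = Dx/D = -6/-2 = 3
y = Dy/D = 14/-2 = -7

x = 3, y = -7


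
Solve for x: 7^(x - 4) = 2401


Express both sides with the same base.
2401 = 7^4
Since the bases match, equate exponents: x - 4 = 4
So x = 4 - (-4) = 8

x = 8


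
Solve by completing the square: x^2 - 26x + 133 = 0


Start: x^2 - 26x + 133 = 0
Move constant: x^2 - 26x = -133
Half of -26 is -13, squared is 169
Add 169 to both sides: x^2 - 26x + 169 = 36
(x - 13)^2 = 36
x - 13 = ±6
x = 13 + 6 = 19 or x = 13 - 6 = 7

x = 7, x = 19


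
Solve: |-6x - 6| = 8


An absolute value equation |expr| = 8 gives two cases:
Case 1: -6x - 6 = 8
  -6x = 14, so x = -7/3
Case 2: -6x - 6 = -8
  -6x = -2, so x = 1/3

x = -7/3, x = 1/3


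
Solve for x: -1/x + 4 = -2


Subtract 4 from both sides: -1/x = -6
Multiply both sides by x: -1 = -6 * x
Divide by -6: x = 1/6

x = 1/6


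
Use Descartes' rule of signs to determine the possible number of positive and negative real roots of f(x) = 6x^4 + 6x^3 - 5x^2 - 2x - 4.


Descartes' rule of signs:

For positive roots, count sign changes in f(x) = 6x^4 + 6x^3 - 5x^2 - 2x - 4:
Signs of coefficients: +, +, -, -, -
Number of sign changes: 1
Possible positive real roots: 1

For negative roots, examine f(-x) = 6x^4 - 6x^3 - 5x^2 + 2x - 4:
Signs of coefficients: +, -, -, +, -
Number of sign changes: 3
Possible negative real roots: 3, 1

Positive roots: 1; Negative roots: 3 or 1


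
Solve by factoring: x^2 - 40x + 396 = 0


We need two numbers that multiply to 396 and add to -40.
Those numbers are -22 and -18 (since (-22) * (-18) = 396 and (-22) + (-18) = -40).
So x^2 - 40x + 396 = (x - 22)(x - 18) = 0
Setting each factor to zero: x = 22 or x = 18

x = 18, x = 22


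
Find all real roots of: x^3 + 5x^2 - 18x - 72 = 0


Let p(x) = x^3 + 5x^2 - 18x - 72. By the rational root theorem (leading coefficient 1), any rational root is an integer divisor of 72: try ±1, ±2, ... in turn.
Test x = 1: value = -84 ≠ 0.
Test x = -1: value = -50 ≠ 0.
Test x = 2: value = -80 ≠ 0.
Test x = -2: value = -24 ≠ 0.
Test x = 3: value = -54 ≠ 0.
Test x = -3: value = 0 ✓, so (x + 3) is a factor.
Synthetic division by (x + 3): bring down 1; 1(-3) + 5 = 2; 2(-3) - 18 = -24; (-24)(-3) - 72 = 0 → quotient x^2 + 2x - 24, remainder 0.
Solve the quadratic x^2 + 2x - 24 = 0: discriminant = 2^2 - 4(1)(-24) = 4 + 96 = 100.
sqrt(100) = 10, so x = (-2 ± 10)/2: x = 4 or x = -6.

x = -6, x = -3, x = 4


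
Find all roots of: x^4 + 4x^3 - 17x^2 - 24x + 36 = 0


Let p(x) = x^4 + 4x^3 - 17x^2 - 24x + 36. By the rational root theorem (leading coefficient 1), any rational root is an integer divisor of 36: try ±1, ±2, ... in turn.
Test x = 1: value = 0 ✓, so (x - 1) is a factor.
Synthetic division by (x - 1): bring down 1; 1(1) + 4 = 5; 5(1) - 17 = -12; (-12)(1) - 24 = -36; (-36)(1) + 36 = 0 → quotient x^3 + 5x^2 - 12x - 36, remainder 0.
Continue with the quotient x^3 + 5x^2 - 12x - 36 (candidates must divide 36; re-test x = 1 first in case it repeats).
Test x = 1: value = -42 ≠ 0.
Test x = -1: value = -20 ≠ 0.
Test x = 2: value = -32 ≠ 0.
Test x = -2: value = 0 ✓, so (x + 2) is a factor.
Synthetic division by (x + 2): bring down 1; 1(-2) + 5 = 3; 3(-2) - 12 = -18; (-18)(-2) - 36 = 0 → quotient x^2 + 3x - 18, remainder 0.
Solve the quadratic x^2 + 3x - 18 = 0: discriminant = 3^2 - 4(1)(-18) = 9 + 72 = 81.
sqrt(81) = 9, so x = (-3 ± 9)/2: x = 3 or x = -6.
Collecting all roots found:

x = -6, x = -2, x = 1, x = 3


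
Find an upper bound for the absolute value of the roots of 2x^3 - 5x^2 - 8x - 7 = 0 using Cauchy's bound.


Cauchy's bound: all roots r satisfy |r| <= 1 + max(|a_i/a_n|) for i = 0,...,n-1
where a_n is the leading coefficient.

Coefficients: [2, -5, -8, -7]
Leading coefficient a_n = 2
Ratios |a_i/a_n|: 5/2, 4, 7/2
Maximum ratio: 4
Cauchy's bound: |r| <= 1 + 4 = 5

Upper bound = 5


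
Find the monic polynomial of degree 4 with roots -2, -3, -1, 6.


A monic polynomial with roots -2, -3, -1, 6 is:
p(x) = (x + 2)(x + 3)(x + 1)(x - 6)
After multiplying by (x + 2): x + 2
After multiplying by (x + 3): x^2 + 5x + 6
After multiplying by (x + 1): x^3 + 6x^2 + 11x + 6
After multiplying by (x - 6): x^4 - 25x^2 - 60x - 36

x^4 - 25x^2 - 60x - 36


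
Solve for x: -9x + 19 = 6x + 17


Starting with: -9x + 19 = 6x + 17
Move all x terms to left: (-9 - 6)x = 17 - 19
Simplify: -15x = -2
Divide both sides by -15: x = 2/15

x = 2/15


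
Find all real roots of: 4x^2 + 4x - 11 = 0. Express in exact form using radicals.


Using the quadratic formula: x = (-b ± sqrt(b^2 - 4ac)) / (2a)
Here a = 4, b = 4, c = -11
Discriminant = b^2 - 4ac = 4^2 - 4(4)(-11) = 16 + 176 = 192
Since discriminant = 192 > 0, there are two real roots.
x = (-4 ± 8*sqrt(3)) / 8
Simplifying: x = (-1 ± 2*sqrt(3)) / 2
Numerically: x ≈ 1.2321 or x ≈ -2.2321

x = (-1 + 2*sqrt(3)) / 2 or x = (-1 - 2*sqrt(3)) / 2


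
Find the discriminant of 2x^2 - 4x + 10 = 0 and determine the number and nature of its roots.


For ax^2 + bx + c = 0, discriminant D = b^2 - 4ac
Here a = 2, b = -4, c = 10
D = (-4)^2 - 4(2)(10) = 16 - 80 = -64

D = -64 < 0
The equation has no real roots (2 complex conjugate roots).

Discriminant = -64, no real roots (2 complex conjugate roots)


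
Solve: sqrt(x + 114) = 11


Square both sides: x + 114 = 11^2 = 121
x = 121 - 114 = 7
x = 7
Check: sqrt(1*7 + 114) = sqrt(121) = 11 ✓

x = 7


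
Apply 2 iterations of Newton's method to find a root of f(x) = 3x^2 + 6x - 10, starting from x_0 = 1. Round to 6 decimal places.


Newton's method: x_(n+1) = x_n - f(x_n)/f'(x_n)
f(x) = 3x^2 + 6x - 10
f'(x) = 6x + 6

Iteration 1:
  f(1.000000) = -1.000000
  f'(1.000000) = 12.000000
  x_1 = 1.000000 - (-1.000000)/(12.000000) = 1.083333

Iteration 2:
  f(1.083333) = 0.020833
  f'(1.083333) = 12.500000
  x_2 = 1.083333 - (0.020833)/(12.500000) = 1.081667

x_2 = 1.081667


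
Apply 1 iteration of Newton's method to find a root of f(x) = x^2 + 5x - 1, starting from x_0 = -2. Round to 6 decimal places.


Newton's method: x_(n+1) = x_n - f(x_n)/f'(x_n)
f(x) = x^2 + 5x - 1
f'(x) = 2x + 5

Iteration 1:
  f(-2.000000) = -7.000000
  f'(-2.000000) = 1.000000
  x_1 = -2.000000 - (-7.000000)/(1.000000) = 5.000000

x_1 = 5.000000


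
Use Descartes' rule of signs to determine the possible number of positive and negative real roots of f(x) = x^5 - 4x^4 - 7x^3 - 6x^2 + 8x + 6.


Descartes' rule of signs:

For positive roots, count sign changes in f(x) = x^5 - 4x^4 - 7x^3 - 6x^2 + 8x + 6:
Signs of coefficients: +, -, -, -, +, +
Number of sign changes: 2
Possible positive real roots: 2, 0

For negative roots, examine f(-x) = -x^5 - 4x^4 + 7x^3 - 6x^2 - 8x + 6:
Signs of coefficients: -, -, +, -, -, +
Number of sign changes: 3
Possible negative real roots: 3, 1

Positive roots: 2 or 0; Negative roots: 3 or 1
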